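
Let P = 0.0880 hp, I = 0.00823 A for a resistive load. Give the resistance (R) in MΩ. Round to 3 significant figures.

0.969 MΩ

Solving P = I²R for R: R = P/I².
P = 0.0880 hp = 65.62 W; I = 0.00823 A.
R = 9.688×10^5 Ω
9.688×10^5 Ω × (1 MΩ / 1.000×10^6 Ω) = 0.9688 MΩ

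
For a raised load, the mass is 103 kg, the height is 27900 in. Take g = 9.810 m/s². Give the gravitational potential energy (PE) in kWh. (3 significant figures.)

PE is given directly by: PE = mgh.
m = 103 kg; h = 27900 in = 708.7 m; g = 9.810 m/s².
PE = 7.161×10^5 J
7.161×10^5 J × (1 kWh / 3.600×10^6 J) = 0.1989 kWh

0.199 kWh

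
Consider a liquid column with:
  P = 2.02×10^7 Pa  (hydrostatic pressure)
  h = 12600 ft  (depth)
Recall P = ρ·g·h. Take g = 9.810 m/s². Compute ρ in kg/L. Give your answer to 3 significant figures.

0.536 kg/L

Rearranging P = ρ·g·h for ρ: ρ = P/(g·h).
P = 2.02×10^7 Pa; h = 12600 ft = 3840 m; g = 9.810 m/s².
ρ = 536.2 kg/m³
536.2 kg/m³ × (1 kg/L / 1000 kg/m³) = 0.5362 kg/L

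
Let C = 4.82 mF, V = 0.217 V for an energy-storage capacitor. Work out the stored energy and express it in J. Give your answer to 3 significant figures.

1.13×10^-4 J

Directly: E = ½CV².
C = 4.82 mF = 0.004820 F; V = 0.217 V.
E = 1.135×10^-4 J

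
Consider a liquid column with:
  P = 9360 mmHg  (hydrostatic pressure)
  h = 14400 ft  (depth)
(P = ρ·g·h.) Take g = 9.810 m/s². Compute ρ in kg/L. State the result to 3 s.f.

0.0290 kg/L

Rearranging: ρ = P/(g·h).
P = 9360 mmHg = 1.248×10^6 Pa; h = 14400 ft = 4389 m; g = 9.810 m/s².
ρ = 28.98 kg/m³
28.98 kg/m³ × (1 kg/L / 1000 kg/m³) = 0.02898 kg/L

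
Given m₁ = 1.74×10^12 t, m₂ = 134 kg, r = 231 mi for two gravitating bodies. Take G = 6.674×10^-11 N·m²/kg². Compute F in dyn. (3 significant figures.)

11.3 dyn

From Newton's law of gravitation: F = Gm₁m₂/r².
m₁ = 1.74×10^12 t = 1.740×10^15 kg; m₂ = 134 kg; r = 231 mi = 3.718×10^5 m; G = 6.674×10^-11 N·m²/kg².
F = 1.126×10^-4 N  (the unit combination reduces to kg·m/s² = N)
1.126×10^-4 N × (1 dyn / 1.000×10^-5 N) = 11.26 dyn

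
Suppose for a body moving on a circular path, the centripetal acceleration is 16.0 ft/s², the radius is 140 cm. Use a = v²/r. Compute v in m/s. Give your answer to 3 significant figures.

Rearranging: v = √(a·r).
a = 16.0 ft/s² = 4.877 m/s²; r = 140 cm = 1.400 m.
v = 2.613 m/s

2.61 m/s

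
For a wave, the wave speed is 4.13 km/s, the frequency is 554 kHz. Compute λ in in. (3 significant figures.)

Rearranging: λ = v/f.
v = 4.13 km/s = 4130 m/s; f = 554 kHz = 5.540×10^5 Hz.
λ = 0.007455 m
0.007455 m × (1 in / 0.02540 m) = 0.2935 in

0.293 in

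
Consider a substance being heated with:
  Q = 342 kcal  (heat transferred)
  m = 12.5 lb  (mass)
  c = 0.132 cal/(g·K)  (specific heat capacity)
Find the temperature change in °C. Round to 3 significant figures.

Rearranging: ΔT = Q/(m·c).
Q = 342 kcal = 1.431×10^6 J; m = 12.5 lb = 5.670 kg; c = 0.132 cal/(g·K) = 552.3 J/(kg·K).
ΔT = 457.0 K
Since 1 °C = 1 K, 457.0 °C.

457 °C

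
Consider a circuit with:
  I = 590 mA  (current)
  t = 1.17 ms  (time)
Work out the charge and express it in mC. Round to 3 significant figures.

0.690 mC

q is given directly by: q = It.
I = 590 mA = 0.5900 A; t = 1.17 ms = 0.001170 s.
q = 6.903×10^-4 C  (the unit combination reduces to A·s = C)
6.903×10^-4 C × (1 mC / 0.001000 C) = 0.6903 mC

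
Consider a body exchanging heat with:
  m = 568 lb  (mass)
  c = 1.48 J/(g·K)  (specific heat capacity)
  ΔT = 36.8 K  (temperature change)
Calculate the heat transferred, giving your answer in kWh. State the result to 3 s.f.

3.90 kWh

Directly: Q = mcΔT.
m = 568 lb = 257.6 kg; c = 1.48 J/(g·K) = 1480 J/(kg·K); ΔT = 36.8 K.
Q = 1.403×10^7 J  (the unit combination reduces to kg·m²/s² = J)
1.403×10^7 J × (1 kWh / 3.600×10^6 J) = 3.898 kWh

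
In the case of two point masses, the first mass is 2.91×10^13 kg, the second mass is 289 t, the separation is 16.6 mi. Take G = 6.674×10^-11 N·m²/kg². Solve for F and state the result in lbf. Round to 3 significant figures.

0.177 lbf

From Newton's law of gravitation: F = Gm₁m₂/r².
m₁ = 2.91×10^13 kg; m₂ = 289 t = 2.890×10^5 kg; r = 16.6 mi = 26715 m; G = 6.674×10^-11 N·m²/kg².
F = 0.7864 N  (the unit combination reduces to kg·m/s² = N)
0.7864 N × (1 lbf / 4.448 N) = 0.1768 lbf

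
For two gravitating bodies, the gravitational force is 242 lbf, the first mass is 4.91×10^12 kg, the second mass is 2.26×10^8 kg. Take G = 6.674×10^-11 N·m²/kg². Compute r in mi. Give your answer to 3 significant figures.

5.15 mi

Rearranging: r = √(G·m₁m₂/F).
F = 242 lbf = 1076 N; m₁ = 4.91×10^12 kg; m₂ = 2.26×10^8 kg; G = 6.674×10^-11 N·m²/kg².
r = 8294 m
8294 m × (1 mi / 1609 m) = 5.154 mi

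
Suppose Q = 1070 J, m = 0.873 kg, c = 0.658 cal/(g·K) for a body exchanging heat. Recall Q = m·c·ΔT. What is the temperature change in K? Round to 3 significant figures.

0.445 K

Rearranging: ΔT = Q/(m·c).
Q = 1070 J; m = 0.873 kg; c = 0.658 cal/(g·K) = 2753 J/(kg·K).
ΔT = 0.4452 K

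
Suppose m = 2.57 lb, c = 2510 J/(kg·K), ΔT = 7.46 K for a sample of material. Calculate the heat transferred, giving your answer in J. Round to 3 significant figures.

21800 J

Directly: Q = mcΔT.
m = 2.57 lb = 1.166 kg; c = 2510 J/(kg·K); ΔT = 7.46 K.
Q = 21828 J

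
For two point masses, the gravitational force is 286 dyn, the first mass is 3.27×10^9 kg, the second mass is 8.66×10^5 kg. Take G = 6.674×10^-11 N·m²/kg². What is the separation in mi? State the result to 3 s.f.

5.05 mi

From Newton's law of gravitation: r = √(G·m₁m₂/F).
F = 286 dyn = 0.002860 N; m₁ = 3.27×10^9 kg; m₂ = 8.66×10^5 kg; G = 6.674×10^-11 N·m²/kg².
r = 8129 m
8129 m × (1 mi / 1609 m) = 5.051 mi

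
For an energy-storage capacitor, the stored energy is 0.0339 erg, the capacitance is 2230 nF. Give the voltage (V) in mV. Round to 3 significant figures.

Solving E = ½C·V² for V: V = √(2E/C).
E = 0.0339 erg = 3.390×10^-9 J; C = 2230 nF = 2.230×10^-6 F.
V = 0.05514 V
0.05514 V × (1 mV / 0.001000 V) = 55.14 mV

55.1 mV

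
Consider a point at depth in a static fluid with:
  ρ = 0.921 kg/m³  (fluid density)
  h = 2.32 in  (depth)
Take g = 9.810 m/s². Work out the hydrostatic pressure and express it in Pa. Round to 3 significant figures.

0.532 Pa

P is given directly by: P = ρgh.
ρ = 0.921 kg/m³; h = 2.32 in = 0.05893 m; g = 9.810 m/s².
P = 0.5324 Pa  (the unit combination reduces to kg/(m·s²) = Pa)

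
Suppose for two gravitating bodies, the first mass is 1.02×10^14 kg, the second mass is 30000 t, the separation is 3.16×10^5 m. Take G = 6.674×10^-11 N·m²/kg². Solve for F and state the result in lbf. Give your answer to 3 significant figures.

0.460 lbf

F is given directly by: F = Gm₁m₂/r².
m₁ = 1.02×10^14 kg; m₂ = 30000 t = 3.000×10^7 kg; r = 3.16×10^5 m; G = 6.674×10^-11 N·m²/kg².
F = 2.045 N
2.045 N × (1 lbf / 4.448 N) = 0.4598 lbf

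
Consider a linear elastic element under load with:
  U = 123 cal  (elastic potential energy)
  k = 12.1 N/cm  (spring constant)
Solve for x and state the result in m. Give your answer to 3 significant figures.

0.922 m

Rearranging: x = √(2U/k).
U = 123 cal = 514.6 J; k = 12.1 N/cm = 1210 N/m.
x = 0.9223 m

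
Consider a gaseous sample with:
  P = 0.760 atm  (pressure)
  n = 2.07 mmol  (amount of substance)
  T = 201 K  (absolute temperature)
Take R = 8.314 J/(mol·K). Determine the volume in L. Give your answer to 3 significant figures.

From the ideal-gas law: V = nRT/P.
P = 0.760 atm = 77007 Pa; n = 2.07 mmol = 0.002070 mol; T = 201 K; R = 8.314 J/(mol·K).
V = 4.492×10^-5 m³
4.492×10^-5 m³ × (1 L / 0.001000 m³) = 0.04492 L

0.0449 L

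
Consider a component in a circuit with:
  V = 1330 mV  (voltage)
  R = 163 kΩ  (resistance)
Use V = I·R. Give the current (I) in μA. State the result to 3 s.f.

8.16 μA

Solving V = I·R for I: I = V/R.
V = 1330 mV = 1.330 V; R = 163 kΩ = 1.630×10^5 Ω.
I = 8.160×10^-6 A
8.160×10^-6 A × (1 μA / 1.000×10^-6 A) = 8.160 μA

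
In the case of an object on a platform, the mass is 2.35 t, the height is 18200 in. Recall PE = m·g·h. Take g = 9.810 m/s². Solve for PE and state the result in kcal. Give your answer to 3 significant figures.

Directly: PE = mgh.
m = 2.35 t = 2350 kg; h = 18200 in = 462.3 m; g = 9.810 m/s².
PE = 1.066×10^7 J  (the unit combination reduces to kg·m²/s² = J)
1.066×10^7 J × (1 kcal / 4184 J) = 2547 kcal

2550 kcal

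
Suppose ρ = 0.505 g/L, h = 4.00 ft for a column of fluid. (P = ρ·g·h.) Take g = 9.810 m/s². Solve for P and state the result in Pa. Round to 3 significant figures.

6.04 Pa

P is given directly by: P = ρgh.
ρ = 0.505 g/L = 0.5050 kg/m³; h = 4.00 ft = 1.219 m; g = 9.810 m/s².
P = 6.040 Pa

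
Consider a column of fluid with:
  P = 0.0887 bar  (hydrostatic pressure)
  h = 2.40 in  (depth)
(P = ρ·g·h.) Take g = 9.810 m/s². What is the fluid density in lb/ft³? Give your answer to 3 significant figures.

Solving P = ρ·g·h for ρ: ρ = P/(g·h).
P = 0.0887 bar = 8870 Pa; h = 2.40 in = 0.06096 m; g = 9.810 m/s².
ρ = 14832 kg/m³
14832 kg/m³ × (1 lb/ft³ / 16.02 kg/m³) = 926.0 lb/ft³

926 lb/ft³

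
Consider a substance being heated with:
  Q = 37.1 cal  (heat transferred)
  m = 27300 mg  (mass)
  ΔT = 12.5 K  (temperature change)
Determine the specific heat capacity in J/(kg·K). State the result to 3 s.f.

Rearranging Q = m·c·ΔT for c: c = Q/(m·ΔT).
Q = 37.1 cal = 155.2 J; m = 27300 mg = 0.02730 kg; ΔT = 12.5 K.
c = 454.9 J/(kg·K)

455 J/(kg·K)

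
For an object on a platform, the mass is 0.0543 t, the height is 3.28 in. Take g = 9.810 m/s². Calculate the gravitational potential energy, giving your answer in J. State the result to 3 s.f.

Directly: PE = mgh.
m = 0.0543 t = 54.30 kg; h = 3.28 in = 0.08331 m; g = 9.810 m/s².
PE = 44.38 J

44.4 J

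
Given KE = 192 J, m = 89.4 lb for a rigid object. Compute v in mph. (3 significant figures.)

6.88 mph

Rearranging: v = √(2·KE/m).
KE = 192 J; m = 89.4 lb = 40.55 kg.
v = 3.077 m/s
3.077 m/s × (1 mph / 0.4470 m/s) = 6.884 mph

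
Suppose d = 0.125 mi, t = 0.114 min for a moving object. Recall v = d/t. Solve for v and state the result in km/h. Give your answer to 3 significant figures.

v is given directly by: v = d/t.
d = 0.125 mi = 201.2 m; t = 0.114 min = 6.840 s.
v = 29.41 m/s
29.41 m/s × (1 km/h / 0.2778 m/s) = 105.9 km/h

106 km/h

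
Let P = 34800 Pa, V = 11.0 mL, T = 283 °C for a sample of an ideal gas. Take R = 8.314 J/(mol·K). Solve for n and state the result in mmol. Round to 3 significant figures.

0.0828 mmol

From the ideal-gas law: n = PV/(RT).
P = 34800 Pa; V = 11.0 mL = 1.100×10^-5 m³; T = 283 °C = 556.1 K; R = 8.314 J/(mol·K).
n = 8.279×10^-5 mol
8.279×10^-5 mol × (1 mmol / 0.001000 mol) = 0.08279 mmol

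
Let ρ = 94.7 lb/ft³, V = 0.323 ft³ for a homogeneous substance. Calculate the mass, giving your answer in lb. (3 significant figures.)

Solving ρ = m/V for m: m = ρV.
ρ = 94.7 lb/ft³ = 1517 kg/m³; V = 0.323 ft³ = 0.009146 m³.
m = 13.87 kg
13.87 kg × (1 lb / 0.4536 kg) = 30.59 lb

30.6 lb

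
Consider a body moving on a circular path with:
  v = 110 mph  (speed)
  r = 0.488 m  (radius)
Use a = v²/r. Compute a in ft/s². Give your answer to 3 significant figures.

a is given directly by: a = v²/r.
v = 110 mph = 49.17 m/s; r = 0.488 m.
a = 4955 m/s²
4955 m/s² × (1 ft/s² / 0.3048 m/s²) = 16257 ft/s²

16300 ft/s²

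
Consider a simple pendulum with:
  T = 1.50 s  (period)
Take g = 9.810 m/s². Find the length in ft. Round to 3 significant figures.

Rearranging: L = g·(T/2π)².
T = 1.50 s; g = 9.810 m/s².
L = 0.5591 m
0.5591 m × (1 ft / 0.3048 m) = 1.834 ft

1.83 ft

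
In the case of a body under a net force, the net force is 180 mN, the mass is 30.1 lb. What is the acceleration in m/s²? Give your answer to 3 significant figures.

From Newton's second law: a = F/m.
F = 180 mN = 0.1800 N; m = 30.1 lb = 13.65 kg.
a = 0.01318 m/s²

0.0132 m/s²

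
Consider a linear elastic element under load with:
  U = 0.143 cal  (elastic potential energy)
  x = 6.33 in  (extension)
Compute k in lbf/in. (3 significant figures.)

0.264 lbf/in

Solving U = ½k·x² for k: k = 2U/x².
U = 0.143 cal = 0.5983 J; x = 6.33 in = 0.1608 m.
k = 46.29 N/m
46.29 N/m × (1 lbf/in / 175.1 N/m) = 0.2643 lbf/in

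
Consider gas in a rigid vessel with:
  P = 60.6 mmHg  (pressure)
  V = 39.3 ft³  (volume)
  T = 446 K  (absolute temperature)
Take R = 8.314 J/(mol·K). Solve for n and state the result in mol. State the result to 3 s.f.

2.42 mol

From the ideal-gas law: n = PV/(RT).
P = 60.6 mmHg = 8079 Pa; V = 39.3 ft³ = 1.113 m³; T = 446 K; R = 8.314 J/(mol·K).
n = 2.425 mol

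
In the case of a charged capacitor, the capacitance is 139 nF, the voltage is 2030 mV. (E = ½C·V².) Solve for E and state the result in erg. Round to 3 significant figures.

Directly: E = ½CV².
C = 139 nF = 1.390×10^-7 F; V = 2030 mV = 2.030 V.
E = 2.864×10^-7 J  (the unit combination reduces to kg·m²/s² = J)
2.864×10^-7 J × (1 erg / 1.000×10^-7 J) = 2.864 erg

2.86 erg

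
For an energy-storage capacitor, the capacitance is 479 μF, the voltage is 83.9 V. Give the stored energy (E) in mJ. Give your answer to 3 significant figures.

1690 mJ

Directly: E = ½CV².
C = 479 μF = 4.790×10^-4 F; V = 83.9 V.
E = 1.686 J  (the unit combination reduces to kg·m²/s² = J)
1.686 J × (1 mJ / 0.001000 J) = 1686 mJ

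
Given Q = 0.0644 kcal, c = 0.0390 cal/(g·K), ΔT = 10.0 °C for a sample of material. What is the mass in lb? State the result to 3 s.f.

Rearranging: m = Q/(c·ΔT).
Q = 0.0644 kcal = 269.4 J; c = 0.0390 cal/(g·K) = 163.2 J/(kg·K); ΔT = 10.0 °C = 10.00 K.
m = 0.1651 kg
0.1651 kg × (1 lb / 0.4536 kg) = 0.3640 lb

0.364 lb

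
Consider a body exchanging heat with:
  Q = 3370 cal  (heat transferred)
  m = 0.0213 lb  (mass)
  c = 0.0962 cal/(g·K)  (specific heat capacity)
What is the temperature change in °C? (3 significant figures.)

Rearranging Q = m·c·ΔT for ΔT: ΔT = Q/(m·c).
Q = 3370 cal = 14100 J; m = 0.0213 lb = 0.009662 kg; c = 0.0962 cal/(g·K) = 402.5 J/(kg·K).
ΔT = 3626 K
Since 1 °C = 1 K, 3626 °C.

3630 °C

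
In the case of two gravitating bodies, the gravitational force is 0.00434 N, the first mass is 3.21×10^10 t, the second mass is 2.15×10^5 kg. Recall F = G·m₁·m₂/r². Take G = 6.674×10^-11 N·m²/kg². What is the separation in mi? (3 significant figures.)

202 mi

From Newton's law of gravitation: r = √(G·m₁m₂/F).
F = 0.00434 N; m₁ = 3.21×10^10 t = 3.210×10^13 kg; m₂ = 2.15×10^5 kg; G = 6.674×10^-11 N·m²/kg².
r = 3.258×10^5 m
3.258×10^5 m × (1 mi / 1609 m) = 202.4 mi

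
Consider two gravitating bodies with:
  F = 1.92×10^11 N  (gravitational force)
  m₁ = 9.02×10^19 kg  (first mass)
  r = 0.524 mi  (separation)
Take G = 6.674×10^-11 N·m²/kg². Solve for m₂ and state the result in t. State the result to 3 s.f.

22700 t

From Newton's law of gravitation: m₂ = F·r²/(G·m₁).
F = 1.92×10^11 N; m₁ = 9.02×10^19 kg; r = 0.524 mi = 843.3 m; G = 6.674×10^-11 N·m²/kg².
m₂ = 2.268×10^7 kg
2.268×10^7 kg × (1 t / 1000 kg) = 22681 t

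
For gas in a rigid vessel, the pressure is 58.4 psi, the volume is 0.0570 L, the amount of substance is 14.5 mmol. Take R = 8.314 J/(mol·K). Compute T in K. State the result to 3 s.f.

From the ideal-gas law: T = PV/(nR).
P = 58.4 psi = 4.027×10^5 Pa; V = 0.0570 L = 5.700×10^-5 m³; n = 14.5 mmol = 0.01450 mol; R = 8.314 J/(mol·K).
T = 190.4 K

190 K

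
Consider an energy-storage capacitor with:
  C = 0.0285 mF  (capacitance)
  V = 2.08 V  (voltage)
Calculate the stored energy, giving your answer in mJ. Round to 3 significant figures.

E is given directly by: E = ½CV².
C = 0.0285 mF = 2.850×10^-5 F; V = 2.08 V.
E = 6.165×10^-5 J
6.165×10^-5 J × (1 mJ / 0.001000 J) = 0.06165 mJ

0.0617 mJ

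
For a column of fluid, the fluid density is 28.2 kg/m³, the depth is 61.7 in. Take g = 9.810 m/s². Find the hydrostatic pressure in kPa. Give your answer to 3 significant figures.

0.434 kPa

Directly: P = ρgh.
ρ = 28.2 kg/m³; h = 61.7 in = 1.567 m; g = 9.810 m/s².
P = 433.5 Pa  (the unit combination reduces to kg/(m·s²) = Pa)
433.5 Pa × (1 kPa / 1000 Pa) = 0.4335 kPa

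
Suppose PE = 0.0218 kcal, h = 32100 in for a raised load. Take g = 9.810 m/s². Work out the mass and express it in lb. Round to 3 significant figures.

0.0251 lb

Rearranging: m = PE/(g·h).
PE = 0.0218 kcal = 91.21 J; h = 32100 in = 815.3 m; g = 9.810 m/s².
m = 0.01140 kg
0.01140 kg × (1 lb / 0.4536 kg) = 0.02514 lb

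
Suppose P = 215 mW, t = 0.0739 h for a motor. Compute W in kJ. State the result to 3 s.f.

Rearranging P = W/t for W: W = P·t.
P = 215 mW = 0.2150 W; t = 0.0739 h = 266.0 s.
W = 57.20 J
57.20 J × (1 kJ / 1000 J) = 0.05720 kJ

0.0572 kJ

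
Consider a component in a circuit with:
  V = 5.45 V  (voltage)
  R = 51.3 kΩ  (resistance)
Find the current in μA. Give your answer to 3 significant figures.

From Ohm's law: I = V/R.
V = 5.45 V; R = 51.3 kΩ = 51300 Ω.
I = 1.062×10^-4 A
1.062×10^-4 A × (1 μA / 1.000×10^-6 A) = 106.2 μA

106 μA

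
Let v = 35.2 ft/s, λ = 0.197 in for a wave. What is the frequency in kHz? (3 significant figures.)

2.14 kHz

Rearranging v = f·λ for f: f = v/λ.
v = 35.2 ft/s = 10.73 m/s; λ = 0.197 in = 0.005004 m.
f = 2144 Hz
2144 Hz × (1 kHz / 1000 Hz) = 2.144 kHz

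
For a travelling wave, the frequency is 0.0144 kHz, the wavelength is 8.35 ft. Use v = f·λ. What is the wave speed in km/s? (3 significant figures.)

v is given directly by: v = fλ.
f = 0.0144 kHz = 14.40 Hz; λ = 8.35 ft = 2.545 m.
v = 36.65 m/s
36.65 m/s × (1 km/s / 1000 m/s) = 0.03665 km/s

0.0366 km/s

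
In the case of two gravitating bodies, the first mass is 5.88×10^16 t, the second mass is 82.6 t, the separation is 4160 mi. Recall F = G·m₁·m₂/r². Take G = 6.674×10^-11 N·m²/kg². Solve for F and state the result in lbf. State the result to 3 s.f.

Directly: F = Gm₁m₂/r².
m₁ = 5.88×10^16 t = 5.880×10^19 kg; m₂ = 82.6 t = 82600 kg; r = 4160 mi = 6.695×10^6 m; G = 6.674×10^-11 N·m²/kg².
F = 7.232 N
7.232 N × (1 lbf / 4.448 N) = 1.626 lbf

1.63 lbf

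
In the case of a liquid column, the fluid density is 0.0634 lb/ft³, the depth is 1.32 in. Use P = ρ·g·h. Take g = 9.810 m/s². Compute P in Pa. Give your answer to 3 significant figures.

P is given directly by: P = ρgh.
ρ = 0.0634 lb/ft³ = 1.016 kg/m³; h = 1.32 in = 0.03353 m; g = 9.810 m/s².
P = 0.3340 Pa  (the unit combination reduces to kg/(m·s²) = Pa)

0.334 Pa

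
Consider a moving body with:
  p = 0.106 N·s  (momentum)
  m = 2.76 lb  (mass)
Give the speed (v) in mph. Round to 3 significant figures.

Rearranging: v = p/m.
p = 0.106 N·s = 0.1060 kg·m/s; m = 2.76 lb = 1.252 kg.
v = 0.08467 m/s
0.08467 m/s × (1 mph / 0.4470 m/s) = 0.1894 mph

0.189 mph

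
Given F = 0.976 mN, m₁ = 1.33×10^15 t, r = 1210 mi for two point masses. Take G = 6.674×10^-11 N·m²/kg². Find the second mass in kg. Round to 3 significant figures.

Rearranging F = G·m₁·m₂/r² for m₂: m₂ = F·r²/(G·m₁).
F = 0.976 mN = 9.760×10^-4 N; m₁ = 1.33×10^15 t = 1.330×10^18 kg; r = 1210 mi = 1.947×10^6 m; G = 6.674×10^-11 N·m²/kg².
m₂ = 41.69 kg

41.7 kg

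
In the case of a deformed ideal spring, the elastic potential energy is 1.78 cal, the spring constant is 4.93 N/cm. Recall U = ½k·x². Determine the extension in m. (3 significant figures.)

Rearranging: x = √(2U/k).
U = 1.78 cal = 7.448 J; k = 4.93 N/cm = 493.0 N/m.
x = 0.1738 m

0.174 m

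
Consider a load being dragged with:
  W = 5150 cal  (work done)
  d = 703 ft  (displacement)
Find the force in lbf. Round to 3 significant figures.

Rearranging: F = W/d.
W = 5150 cal = 21548 J; d = 703 ft = 214.3 m.
F = 100.6 N  (the unit combination reduces to kg·m/s² = N)
100.6 N × (1 lbf / 4.448 N) = 22.61 lbf

22.6 lbf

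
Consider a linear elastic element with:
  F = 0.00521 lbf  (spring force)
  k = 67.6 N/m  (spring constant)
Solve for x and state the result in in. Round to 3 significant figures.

0.0135 in

Solving F = k·x for x: x = F/k.
F = 0.00521 lbf = 0.02318 N; k = 67.6 N/m.
x = 3.428×10^-4 m
3.428×10^-4 m × (1 in / 0.02540 m) = 0.01350 in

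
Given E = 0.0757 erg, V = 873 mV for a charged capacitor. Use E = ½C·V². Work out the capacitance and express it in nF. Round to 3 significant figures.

19.9 nF

Rearranging E = ½C·V² for C: C = 2E/V².
E = 0.0757 erg = 7.570×10^-9 J; V = 873 mV = 0.8730 V.
C = 1.987×10^-8 F
1.987×10^-8 F × (1 nF / 1.000×10^-9 F) = 19.87 nF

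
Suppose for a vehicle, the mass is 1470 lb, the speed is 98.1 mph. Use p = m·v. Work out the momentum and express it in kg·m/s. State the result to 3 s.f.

29200 kg·m/s

p is given directly by: p = mv.
m = 1470 lb = 666.8 kg; v = 98.1 mph = 43.85 m/s.
p = 29241 kg·m/s  (the unit combination reduces to kg·m/s = kg·m/s)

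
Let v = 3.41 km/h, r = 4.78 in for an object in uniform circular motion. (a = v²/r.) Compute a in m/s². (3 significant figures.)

a is given directly by: a = v²/r.
v = 3.41 km/h = 0.9472 m/s; r = 4.78 in = 0.1214 m.
a = 7.390 m/s²

7.39 m/s²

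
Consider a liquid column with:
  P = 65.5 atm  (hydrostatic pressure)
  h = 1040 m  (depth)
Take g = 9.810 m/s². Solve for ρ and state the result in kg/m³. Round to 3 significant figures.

Rearranging: ρ = P/(g·h).
P = 65.5 atm = 6.637×10^6 Pa; h = 1040 m; g = 9.810 m/s².
ρ = 650.5 kg/m³

651 kg/m³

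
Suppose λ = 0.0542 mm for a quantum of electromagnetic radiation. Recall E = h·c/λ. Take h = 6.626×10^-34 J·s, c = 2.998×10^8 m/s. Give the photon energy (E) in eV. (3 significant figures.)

0.0229 eV

E is given directly by: E = hc/λ.
λ = 0.0542 mm = 5.420×10^-5 m; h = 6.626×10^-34 J·s; c = 2.998×10^8 m/s.
E = 3.665×10^-21 J
3.665×10^-21 J × (1 eV / 1.602×10^-19 J) = 0.02288 eV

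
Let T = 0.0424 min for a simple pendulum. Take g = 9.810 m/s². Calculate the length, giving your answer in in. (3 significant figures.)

63.3 in

Rearranging T = 2π√(L/g) for L: L = g·(T/2π)².
T = 0.0424 min = 2.544 s; g = 9.810 m/s².
L = 1.608 m
1.608 m × (1 in / 0.02540 m) = 63.32 in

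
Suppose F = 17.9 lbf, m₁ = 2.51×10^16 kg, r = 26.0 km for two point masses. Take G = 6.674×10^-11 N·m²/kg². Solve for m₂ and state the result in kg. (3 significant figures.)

32100 kg

Rearranging: m₂ = F·r²/(G·m₁).
F = 17.9 lbf = 79.62 N; m₁ = 2.51×10^16 kg; r = 26.0 km = 26000 m; G = 6.674×10^-11 N·m²/kg².
m₂ = 32131 kg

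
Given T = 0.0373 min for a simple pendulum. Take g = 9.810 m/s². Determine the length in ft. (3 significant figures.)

4.08 ft

Rearranging T = 2π√(L/g) for L: L = g·(T/2π)².
T = 0.0373 min = 2.238 s; g = 9.810 m/s².
L = 1.245 m
1.245 m × (1 ft / 0.3048 m) = 4.083 ft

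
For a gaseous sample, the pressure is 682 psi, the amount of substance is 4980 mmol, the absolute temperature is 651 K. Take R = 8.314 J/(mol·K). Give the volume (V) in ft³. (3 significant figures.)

Solving PV = nRT for V: V = nRT/P.
P = 682 psi = 4.702×10^6 Pa; n = 4980 mmol = 4.980 mol; T = 651 K; R = 8.314 J/(mol·K).
V = 0.005732 m³
0.005732 m³ × (1 ft³ / 0.02832 m³) = 0.2024 ft³

0.202 ft³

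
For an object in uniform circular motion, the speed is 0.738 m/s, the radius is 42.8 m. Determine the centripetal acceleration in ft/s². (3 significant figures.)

0.0417 ft/s²

Directly: a = v²/r.
v = 0.738 m/s; r = 42.8 m.
a = 0.01273 m/s²
0.01273 m/s² × (1 ft/s² / 0.3048 m/s²) = 0.04175 ft/s²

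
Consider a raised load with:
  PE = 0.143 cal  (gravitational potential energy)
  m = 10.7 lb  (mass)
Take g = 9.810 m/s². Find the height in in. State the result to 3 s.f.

Rearranging PE = m·g·h for h: h = PE/(m·g).
PE = 0.143 cal = 0.5983 J; m = 10.7 lb = 4.853 kg; g = 9.810 m/s².
h = 0.01257 m
0.01257 m × (1 in / 0.02540 m) = 0.4947 in

0.495 in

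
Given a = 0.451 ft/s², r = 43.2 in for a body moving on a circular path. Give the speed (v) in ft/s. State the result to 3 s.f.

Rearranging: v = √(a·r).
a = 0.451 ft/s² = 0.1375 m/s²; r = 43.2 in = 1.097 m.
v = 0.3884 m/s
0.3884 m/s × (1 ft/s / 0.3048 m/s) = 1.274 ft/s

1.27 ft/s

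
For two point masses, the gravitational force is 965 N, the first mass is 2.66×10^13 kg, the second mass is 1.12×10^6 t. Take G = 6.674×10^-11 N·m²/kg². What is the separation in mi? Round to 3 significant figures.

28.2 mi

From Newton's law of gravitation: r = √(G·m₁m₂/F).
F = 965 N; m₁ = 2.66×10^13 kg; m₂ = 1.12×10^6 t = 1.120×10^9 kg; G = 6.674×10^-11 N·m²/kg².
r = 45392 m
45392 m × (1 mi / 1609 m) = 28.21 mi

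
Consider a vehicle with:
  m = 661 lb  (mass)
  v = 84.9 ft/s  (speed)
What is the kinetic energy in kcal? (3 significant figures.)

Directly: KE = ½mv².
m = 661 lb = 299.8 kg; v = 84.9 ft/s = 25.88 m/s.
KE = 1.004×10^5 J
1.004×10^5 J × (1 kcal / 4184 J) = 23.99 kcal

24.0 kcal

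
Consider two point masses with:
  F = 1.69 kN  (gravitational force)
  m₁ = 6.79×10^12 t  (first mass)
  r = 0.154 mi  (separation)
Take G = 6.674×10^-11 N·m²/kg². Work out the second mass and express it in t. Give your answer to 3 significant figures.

0.229 t

From Newton's law of gravitation: m₂ = F·r²/(G·m₁).
F = 1.69 kN = 1690 N; m₁ = 6.79×10^12 t = 6.790×10^15 kg; r = 0.154 mi = 247.8 m; G = 6.674×10^-11 N·m²/kg².
m₂ = 229.1 kg
229.1 kg × (1 t / 1000 kg) = 0.2291 t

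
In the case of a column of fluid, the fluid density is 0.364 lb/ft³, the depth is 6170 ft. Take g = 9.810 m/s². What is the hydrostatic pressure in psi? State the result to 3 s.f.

P is given directly by: P = ρgh.
ρ = 0.364 lb/ft³ = 5.831 kg/m³; h = 6170 ft = 1881 m; g = 9.810 m/s².
P = 1.076×10^5 Pa
1.076×10^5 Pa × (1 psi / 6895 Pa) = 15.60 psi

15.6 psi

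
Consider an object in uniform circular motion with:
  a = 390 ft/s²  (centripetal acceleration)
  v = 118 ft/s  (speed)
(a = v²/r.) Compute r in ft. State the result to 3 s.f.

Rearranging: r = v²/a.
a = 390 ft/s² = 118.9 m/s²; v = 118 ft/s = 35.97 m/s.
r = 10.88 m
10.88 m × (1 ft / 0.3048 m) = 35.70 ft

35.7 ft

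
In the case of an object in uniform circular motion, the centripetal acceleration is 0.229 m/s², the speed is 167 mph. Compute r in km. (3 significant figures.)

Rearranging: r = v²/a.
a = 0.229 m/s²; v = 167 mph = 74.66 m/s.
r = 24338 m
24338 m × (1 km / 1000 m) = 24.34 km

24.3 km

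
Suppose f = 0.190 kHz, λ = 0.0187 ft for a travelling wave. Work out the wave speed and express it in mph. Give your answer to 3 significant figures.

2.42 mph

v is given directly by: v = fλ.
f = 0.190 kHz = 190.0 Hz; λ = 0.0187 ft = 0.005700 m.
v = 1.083 m/s
1.083 m/s × (1 mph / 0.4470 m/s) = 2.423 mph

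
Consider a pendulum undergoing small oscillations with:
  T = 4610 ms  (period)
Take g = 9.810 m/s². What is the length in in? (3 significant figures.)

Rearranging T = 2π√(L/g) for L: L = g·(T/2π)².
T = 4610 ms = 4.610 s; g = 9.810 m/s².
L = 5.281 m
5.281 m × (1 in / 0.02540 m) = 207.9 in

208 in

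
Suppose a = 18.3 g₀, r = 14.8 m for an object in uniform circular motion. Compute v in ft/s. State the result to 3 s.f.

169 ft/s

Rearranging a = v²/r for v: v = √(a·r).
a = 18.3 g₀ = 179.5 m/s²; r = 14.8 m.
v = 51.54 m/s
51.54 m/s × (1 ft/s / 0.3048 m/s) = 169.1 ft/s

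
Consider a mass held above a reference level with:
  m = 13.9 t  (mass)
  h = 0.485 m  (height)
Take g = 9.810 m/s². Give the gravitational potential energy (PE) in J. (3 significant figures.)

Directly: PE = mgh.
m = 13.9 t = 13900 kg; h = 0.485 m; g = 9.810 m/s².
PE = 66134 J  (the unit combination reduces to kg·m²/s² = J)

66100 J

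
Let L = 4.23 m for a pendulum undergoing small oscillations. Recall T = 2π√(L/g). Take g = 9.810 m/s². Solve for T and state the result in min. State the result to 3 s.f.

0.0688 min

T is given directly by: T = 2π√(L/g).
L = 4.23 m; g = 9.810 m/s².
T = 4.126 s
4.126 s × (1 min / 60.00 s) = 0.06876 min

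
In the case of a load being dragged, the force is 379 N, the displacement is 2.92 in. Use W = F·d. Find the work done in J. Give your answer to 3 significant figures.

W is given directly by: W = F·d.
F = 379 N; d = 2.92 in = 0.07417 m.
W = 28.11 J

28.1 J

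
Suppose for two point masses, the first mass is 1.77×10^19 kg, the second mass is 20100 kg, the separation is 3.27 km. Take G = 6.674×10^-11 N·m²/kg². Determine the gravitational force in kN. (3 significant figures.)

2220 kN

F is given directly by: F = Gm₁m₂/r².
m₁ = 1.77×10^19 kg; m₂ = 20100 kg; r = 3.27 km = 3270 m; G = 6.674×10^-11 N·m²/kg².
F = 2.221×10^6 N  (the unit combination reduces to kg·m/s² = N)
2.221×10^6 N × (1 kN / 1000 N) = 2221 kN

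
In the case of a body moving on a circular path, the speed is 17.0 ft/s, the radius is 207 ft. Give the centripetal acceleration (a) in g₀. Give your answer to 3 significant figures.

0.0434 g₀

Directly: a = v²/r.
v = 17.0 ft/s = 5.182 m/s; r = 207 ft = 63.09 m.
a = 0.4255 m/s²
0.4255 m/s² × (1 g₀ / 9.807 m/s²) = 0.04339 g₀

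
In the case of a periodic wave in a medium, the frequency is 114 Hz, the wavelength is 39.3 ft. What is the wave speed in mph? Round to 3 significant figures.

3050 mph

v is given directly by: v = fλ.
f = 114 Hz; λ = 39.3 ft = 11.98 m.
v = 1366 m/s
1366 m/s × (1 mph / 0.4470 m/s) = 3055 mph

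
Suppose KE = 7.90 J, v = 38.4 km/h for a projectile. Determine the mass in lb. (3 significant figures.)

Rearranging: m = 2·KE/v².
KE = 7.90 J; v = 38.4 km/h = 10.67 m/s.
m = 0.1389 kg
0.1389 kg × (1 lb / 0.4536 kg) = 0.3061 lb

0.306 lb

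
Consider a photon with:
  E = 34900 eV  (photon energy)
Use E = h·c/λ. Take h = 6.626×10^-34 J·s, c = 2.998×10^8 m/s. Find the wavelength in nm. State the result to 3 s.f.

Rearranging E = h·c/λ for λ: λ = hc/E.
E = 34900 eV = 5.592×10^-15 J; h = 6.626×10^-34 J·s; c = 2.998×10^8 m/s.
λ = 3.553×10^-11 m
3.553×10^-11 m × (1 nm / 1.000×10^-9 m) = 0.03553 nm

0.0355 nm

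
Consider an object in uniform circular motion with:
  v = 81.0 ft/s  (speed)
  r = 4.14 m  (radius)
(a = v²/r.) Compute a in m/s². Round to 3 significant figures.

a is given directly by: a = v²/r.
v = 81.0 ft/s = 24.69 m/s; r = 4.14 m.
a = 147.2 m/s²

147 m/s²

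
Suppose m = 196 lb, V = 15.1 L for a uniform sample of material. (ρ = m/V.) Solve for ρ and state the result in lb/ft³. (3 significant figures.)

ρ is given directly by: ρ = m/V.
m = 196 lb = 88.90 kg; V = 15.1 L = 0.01510 m³.
ρ = 5888 kg/m³
5888 kg/m³ × (1 lb/ft³ / 16.02 kg/m³) = 367.6 lb/ft³

368 lb/ft³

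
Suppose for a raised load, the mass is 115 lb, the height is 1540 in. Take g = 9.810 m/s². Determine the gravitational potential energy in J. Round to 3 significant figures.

PE is given directly by: PE = mgh.
m = 115 lb = 52.16 kg; h = 1540 in = 39.12 m; g = 9.810 m/s².
PE = 20016 J

20000 J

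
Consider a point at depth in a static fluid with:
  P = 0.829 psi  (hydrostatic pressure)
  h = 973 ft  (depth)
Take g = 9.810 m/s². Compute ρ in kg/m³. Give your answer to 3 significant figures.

Rearranging P = ρ·g·h for ρ: ρ = P/(g·h).
P = 0.829 psi = 5716 Pa; h = 973 ft = 296.6 m; g = 9.810 m/s².
ρ = 1.965 kg/m³

1.96 kg/m³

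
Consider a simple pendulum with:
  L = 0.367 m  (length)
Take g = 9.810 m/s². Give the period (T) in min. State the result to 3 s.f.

0.0203 min

Directly: T = 2π√(L/g).
L = 0.367 m; g = 9.810 m/s².
T = 1.215 s
1.215 s × (1 min / 60.00 s) = 0.02025 min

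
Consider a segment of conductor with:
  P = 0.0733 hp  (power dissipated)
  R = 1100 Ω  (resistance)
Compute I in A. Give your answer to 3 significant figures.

Solving P = I²R for I: I = √(P/R).
P = 0.0733 hp = 54.66 W; R = 1100 Ω.
I = 0.2229 A

0.223 A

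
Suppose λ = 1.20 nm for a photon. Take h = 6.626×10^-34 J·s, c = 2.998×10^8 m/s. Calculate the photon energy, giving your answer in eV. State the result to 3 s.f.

1030 eV

E is given directly by: E = hc/λ.
λ = 1.20 nm = 1.200×10^-9 m; h = 6.626×10^-34 J·s; c = 2.998×10^8 m/s.
E = 1.655×10^-16 J
1.655×10^-16 J × (1 eV / 1.602×10^-19 J) = 1033 eV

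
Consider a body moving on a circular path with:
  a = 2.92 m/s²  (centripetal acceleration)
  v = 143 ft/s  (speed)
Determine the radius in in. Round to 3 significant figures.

25600 in

Rearranging: r = v²/a.
a = 2.92 m/s²; v = 143 ft/s = 43.59 m/s.
r = 650.6 m
650.6 m × (1 in / 0.02540 m) = 25614 in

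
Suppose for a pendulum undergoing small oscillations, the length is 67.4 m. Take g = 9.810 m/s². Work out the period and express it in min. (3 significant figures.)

T is given directly by: T = 2π√(L/g).
L = 67.4 m; g = 9.810 m/s².
T = 16.47 s
16.47 s × (1 min / 60.00 s) = 0.2745 min

0.274 min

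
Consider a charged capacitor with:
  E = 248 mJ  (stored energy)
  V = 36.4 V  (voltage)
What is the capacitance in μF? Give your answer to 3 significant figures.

Solving E = ½C·V² for C: C = 2E/V².
E = 248 mJ = 0.2480 J; V = 36.4 V.
C = 3.744×10^-4 F
3.744×10^-4 F × (1 μF / 1.000×10^-6 F) = 374.4 μF

374 μF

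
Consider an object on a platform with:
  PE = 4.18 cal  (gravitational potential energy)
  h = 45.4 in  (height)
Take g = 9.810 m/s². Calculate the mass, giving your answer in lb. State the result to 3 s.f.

3.41 lb

Rearranging PE = m·g·h for m: m = PE/(g·h).
PE = 4.18 cal = 17.49 J; h = 45.4 in = 1.153 m; g = 9.810 m/s².
m = 1.546 kg
1.546 kg × (1 lb / 0.4536 kg) = 3.408 lb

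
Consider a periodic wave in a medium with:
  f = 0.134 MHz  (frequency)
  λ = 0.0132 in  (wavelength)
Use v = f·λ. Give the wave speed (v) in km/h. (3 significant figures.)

162 km/h

Directly: v = fλ.
f = 0.134 MHz = 1.340×10^5 Hz; λ = 0.0132 in = 3.353×10^-4 m.
v = 44.93 m/s
44.93 m/s × (1 km/h / 0.2778 m/s) = 161.7 km/h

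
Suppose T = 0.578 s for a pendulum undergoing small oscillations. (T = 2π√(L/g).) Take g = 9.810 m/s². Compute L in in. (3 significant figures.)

Solving T = 2π√(L/g) for L: L = g·(T/2π)².
T = 0.578 s; g = 9.810 m/s².
L = 0.08302 m
0.08302 m × (1 in / 0.02540 m) = 3.268 in

3.27 in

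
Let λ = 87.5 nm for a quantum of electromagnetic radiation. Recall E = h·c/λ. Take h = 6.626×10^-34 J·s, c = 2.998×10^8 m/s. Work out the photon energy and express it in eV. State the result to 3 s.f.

E is given directly by: E = hc/λ.
λ = 87.5 nm = 8.750×10^-8 m; h = 6.626×10^-34 J·s; c = 2.998×10^8 m/s.
E = 2.270×10^-18 J
2.270×10^-18 J × (1 eV / 1.602×10^-19 J) = 14.17 eV

14.2 eV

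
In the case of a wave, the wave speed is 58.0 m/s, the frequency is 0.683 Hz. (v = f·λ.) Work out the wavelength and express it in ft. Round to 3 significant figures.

279 ft

Rearranging: λ = v/f.
v = 58.0 m/s; f = 0.683 Hz.
λ = 84.92 m
84.92 m × (1 ft / 0.3048 m) = 278.6 ft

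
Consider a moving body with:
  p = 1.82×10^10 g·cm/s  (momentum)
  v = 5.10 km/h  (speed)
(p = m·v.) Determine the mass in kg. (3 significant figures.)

1.28×10^5 kg

Rearranging: m = p/v.
p = 1.82×10^10 g·cm/s = 1.820×10^5 kg·m/s; v = 5.10 km/h = 1.417 m/s.
m = 1.285×10^5 kg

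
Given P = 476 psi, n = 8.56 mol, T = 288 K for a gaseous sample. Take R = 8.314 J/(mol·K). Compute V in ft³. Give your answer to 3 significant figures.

Solving PV = nRT for V: V = nRT/P.
P = 476 psi = 3.282×10^6 Pa; n = 8.56 mol; T = 288 K; R = 8.314 J/(mol·K).
V = 0.006245 m³
0.006245 m³ × (1 ft³ / 0.02832 m³) = 0.2205 ft³

0.221 ft³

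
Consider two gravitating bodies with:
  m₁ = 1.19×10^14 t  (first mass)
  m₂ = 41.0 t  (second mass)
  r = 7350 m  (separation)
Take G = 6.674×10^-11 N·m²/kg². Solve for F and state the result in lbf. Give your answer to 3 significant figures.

1360 lbf

Directly: F = Gm₁m₂/r².
m₁ = 1.19×10^14 t = 1.190×10^17 kg; m₂ = 41.0 t = 41000 kg; r = 7350 m; G = 6.674×10^-11 N·m²/kg².
F = 6028 N  (the unit combination reduces to kg·m/s² = N)
6028 N × (1 lbf / 4.448 N) = 1355 lbf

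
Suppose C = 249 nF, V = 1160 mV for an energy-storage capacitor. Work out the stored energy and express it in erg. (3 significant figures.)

1.68 erg

E is given directly by: E = ½CV².
C = 249 nF = 2.490×10^-7 F; V = 1160 mV = 1.160 V.
E = 1.675×10^-7 J
1.675×10^-7 J × (1 erg / 1.000×10^-7 J) = 1.675 erg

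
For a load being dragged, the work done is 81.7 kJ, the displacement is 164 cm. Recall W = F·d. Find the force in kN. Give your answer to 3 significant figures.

49.8 kN

Rearranging: F = W/d.
W = 81.7 kJ = 81700 J; d = 164 cm = 1.640 m.
F = 49817 N
49817 N × (1 kN / 1000 N) = 49.82 kN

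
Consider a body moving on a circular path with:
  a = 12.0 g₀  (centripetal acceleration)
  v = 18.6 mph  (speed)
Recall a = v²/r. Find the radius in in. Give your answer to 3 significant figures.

23.1 in

Solving a = v²/r for r: r = v²/a.
a = 12.0 g₀ = 117.7 m/s²; v = 18.6 mph = 8.315 m/s.
r = 0.5875 m
0.5875 m × (1 in / 0.02540 m) = 23.13 in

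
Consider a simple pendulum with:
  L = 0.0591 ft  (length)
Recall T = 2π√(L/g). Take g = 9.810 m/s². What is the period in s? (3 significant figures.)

T is given directly by: T = 2π√(L/g).
L = 0.0591 ft = 0.01801 m; g = 9.810 m/s².
T = 0.2692 s

0.269 s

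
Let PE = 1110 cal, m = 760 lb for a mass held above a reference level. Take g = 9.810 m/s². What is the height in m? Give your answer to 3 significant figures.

Rearranging PE = m·g·h for h: h = PE/(m·g).
PE = 1110 cal = 4644 J; m = 760 lb = 344.7 kg; g = 9.810 m/s².
h = 1.373 m

1.37 m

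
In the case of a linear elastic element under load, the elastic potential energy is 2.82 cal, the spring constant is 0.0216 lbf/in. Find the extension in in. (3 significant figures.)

Rearranging U = ½k·x² for x: x = √(2U/k).
U = 2.82 cal = 11.80 J; k = 0.0216 lbf/in = 3.783 N/m.
x = 2.498 m
2.498 m × (1 in / 0.02540 m) = 98.33 in

98.3 in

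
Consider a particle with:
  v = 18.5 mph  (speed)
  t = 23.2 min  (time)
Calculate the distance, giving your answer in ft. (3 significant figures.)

37800 ft

Rearranging v = d/t for d: d = v·t.
v = 18.5 mph = 8.270 m/s; t = 23.2 min = 1392 s.
d = 11512 m
11512 m × (1 ft / 0.3048 m) = 37770 ft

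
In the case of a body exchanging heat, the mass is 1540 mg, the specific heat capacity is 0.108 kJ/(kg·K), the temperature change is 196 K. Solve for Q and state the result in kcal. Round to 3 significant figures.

Q is given directly by: Q = mcΔT.
m = 1540 mg = 0.001540 kg; c = 0.108 kJ/(kg·K) = 108.0 J/(kg·K); ΔT = 196 K.
Q = 32.60 J
32.60 J × (1 kcal / 4184 J) = 0.007791 kcal

0.00779 kcal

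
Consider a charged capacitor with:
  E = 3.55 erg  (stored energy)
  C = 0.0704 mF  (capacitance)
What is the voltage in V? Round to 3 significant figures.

Rearranging E = ½C·V² for V: V = √(2E/C).
E = 3.55 erg = 3.550×10^-7 J; C = 0.0704 mF = 7.040×10^-5 F.
V = 0.1004 V  (the unit combination reduces to kg·m²/(A·s³) = V)

0.100 V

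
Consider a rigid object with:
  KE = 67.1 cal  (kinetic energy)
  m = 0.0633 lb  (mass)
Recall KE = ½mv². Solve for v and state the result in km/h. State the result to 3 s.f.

503 km/h

Solving KE = ½mv² for v: v = √(2·KE/m).
KE = 67.1 cal = 280.7 J; m = 0.0633 lb = 0.02871 kg.
v = 139.8 m/s
139.8 m/s × (1 km/h / 0.2778 m/s) = 503.4 km/h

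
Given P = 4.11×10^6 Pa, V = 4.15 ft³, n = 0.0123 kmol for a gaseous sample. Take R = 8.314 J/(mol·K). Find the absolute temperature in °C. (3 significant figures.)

4450 °C

From the ideal-gas law: T = PV/(nR).
P = 4.11×10^6 Pa; V = 4.15 ft³ = 0.1175 m³; n = 0.0123 kmol = 12.30 mol; R = 8.314 J/(mol·K).
T = 4723 K
4723 K − 273.15 = 4450 °C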